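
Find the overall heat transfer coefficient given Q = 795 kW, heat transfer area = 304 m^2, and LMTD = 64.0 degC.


From Q = U*A*LMTD, U = Q / (A * LMTD)
U = 795 / (304 * 64.0) = 795 / 19456 = 0.04086

0.04086 kW/(m^2*K)


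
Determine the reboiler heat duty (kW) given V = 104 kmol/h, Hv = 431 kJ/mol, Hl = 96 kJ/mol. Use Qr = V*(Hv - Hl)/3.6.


Qr = 104 * (431 - 96) / 3.6 = 104 * 335 / 3.6 = 9678

9678 kW


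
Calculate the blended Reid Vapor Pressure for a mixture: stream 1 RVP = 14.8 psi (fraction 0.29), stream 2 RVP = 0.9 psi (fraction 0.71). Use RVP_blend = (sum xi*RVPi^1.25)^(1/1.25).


Chevron index: RVP_blend = (sum xi*RVPi^1.25)^(1/1.25)
RVP^1.25 terms: 0.29 * 14.8^1.25 + 0.71 * 0.9^1.25 = 9.0407
RVP_blend = 9.0407^(1/1.25) = 5.821

5.821 psi


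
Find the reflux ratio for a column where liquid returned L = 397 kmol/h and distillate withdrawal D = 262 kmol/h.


Reflux ratio definition: R = L / D (liquid returned / distillate withdrawn)
L = 397 kmol/h, D = 262 kmol/h
R = 397 / 262 = 1.515

1.515


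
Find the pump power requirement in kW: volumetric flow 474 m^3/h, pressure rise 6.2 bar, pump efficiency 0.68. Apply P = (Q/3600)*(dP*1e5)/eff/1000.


Q = 474 / 3600 = 0.131667 m^3/s
P = 0.131667 * (6.2 * 1e5) / 0.68 / 1000 = 120.0

120.0 kW


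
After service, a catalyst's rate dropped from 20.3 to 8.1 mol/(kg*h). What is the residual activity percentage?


Activity (%) = (rate_used / rate_fresh) * 100
rate_used = 8.1, rate_fresh = 20.3
= (8.1 / 20.3) * 100
= 0.3990 * 100 = 39.90

39.90 %


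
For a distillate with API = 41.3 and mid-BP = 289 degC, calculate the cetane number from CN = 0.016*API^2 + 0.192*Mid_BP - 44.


CN = 0.016 * 41.3^2 + 0.192 * 289 - 44
CN = 27.29104 + 55.488 - 44 = 38.77904

38.77904


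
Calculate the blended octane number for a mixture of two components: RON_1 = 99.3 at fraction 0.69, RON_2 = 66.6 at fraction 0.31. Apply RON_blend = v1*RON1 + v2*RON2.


Linear blending: RON_blend = sum(vi * RONi)
Contribution 1: 0.69 * 99.3 = 68.517
Contribution 2: 0.31 * 66.6 = 20.646
RON_blend = 68.517 + 20.646 = 89.163

89.163


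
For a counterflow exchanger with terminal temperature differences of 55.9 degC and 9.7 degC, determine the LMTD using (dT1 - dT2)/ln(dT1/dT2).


LMTD = (dT1 - dT2) / ln(dT1/dT2)
= (55.9 - 9.7) / ln(55.9 / 9.7) = 46.2 / 1.75144 = 26.38

26.38 degC


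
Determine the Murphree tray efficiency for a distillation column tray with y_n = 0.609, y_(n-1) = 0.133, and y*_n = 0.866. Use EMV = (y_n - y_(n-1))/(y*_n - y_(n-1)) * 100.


Murphree vapor efficiency: EMV = (y_n - y_(n-1)) / (y*_n - y_(n-1)) * 100
EMV = (0.609 - 0.133) / (0.866 - 0.133) * 100 = 0.476 / 0.733 * 100 = 64.94

64.94 %


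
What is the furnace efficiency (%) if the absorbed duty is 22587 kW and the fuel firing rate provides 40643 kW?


Furnace efficiency = Q_absorbed / Q_fuel * 100
= 22587 / 40643 * 100 = 55.57

55.57 %


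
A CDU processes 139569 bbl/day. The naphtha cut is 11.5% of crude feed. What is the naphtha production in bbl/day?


Crude throughput = 139569 bbl/day
Fraction yield = 11.5%
yield = throughput * fraction / 100
yield = 139569 * 11.5 / 100 = 16050.435

16050.435 bbl/day


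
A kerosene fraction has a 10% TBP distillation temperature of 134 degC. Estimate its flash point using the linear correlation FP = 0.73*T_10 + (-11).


FP = 0.73 * 134 + (-11) = 86.82

86.82 degC


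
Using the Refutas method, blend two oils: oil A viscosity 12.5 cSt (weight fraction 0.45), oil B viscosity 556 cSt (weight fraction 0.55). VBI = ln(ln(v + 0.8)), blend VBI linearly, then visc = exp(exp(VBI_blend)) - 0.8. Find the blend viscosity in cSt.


Refutas method: VBN_i = 14.534*ln(ln(visc_i + 0.8)) + 10.975, blended linearly by mass fraction; since VBN is linear in VBI_i = ln(ln(visc_i + 0.8)) and the fractions sum to 1, blend VBI directly: visc = exp(exp(VBI_blend)) - 0.8
VBI_1 = ln(ln(12.5 + 0.8)) = 0.950794
VBI_2 = ln(ln(556 + 0.8)) = 1.84407
VBI_blend = 0.45 * 0.950794 + 0.55 * 1.84407 = 1.4421
visc_blend = exp(exp(1.4421)) - 0.8 = 67.89

67.89 cSt


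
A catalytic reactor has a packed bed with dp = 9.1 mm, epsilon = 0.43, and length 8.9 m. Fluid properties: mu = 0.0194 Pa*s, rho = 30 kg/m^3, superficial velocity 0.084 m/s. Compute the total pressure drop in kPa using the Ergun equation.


dp = 9.1 mm = 0.0091 m
Viscous term = 150*0.0194*0.084*(1-0.43)^2 / (0.0091^2*0.43^3) = 12062.4
Inertial term = 1.75*30*0.084^2*(1-0.43) / (0.0091*0.43^3) = 291.841
dP/L = 12062.4 + 291.841 = 12354.2 Pa/m
dP = 12354.2 * 8.9 / 1000 = 110.0 kPa

110.0 kPa


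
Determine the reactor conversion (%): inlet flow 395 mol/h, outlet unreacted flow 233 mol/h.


X = (F_in - F_out) / F_in * 100
Moles reacted = 395 - 233 = 162
X = 162 / 395 * 100
= 0.4101 * 100
= 41.01 %

41.01 %


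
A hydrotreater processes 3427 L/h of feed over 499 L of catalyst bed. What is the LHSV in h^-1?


LHSV = volumetric feed rate / catalyst volume
= 3427 L/h / 499 L
= 6.868 h^-1

6.868 h^-1


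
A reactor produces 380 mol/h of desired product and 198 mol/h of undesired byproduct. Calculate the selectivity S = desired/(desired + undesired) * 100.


Selectivity = desired / (desired + undesired) * 100
Total products = 380 + 198 = 578 mol/h
S = 380 / 578 * 100
= 0.6574 * 100
= 65.74 %

65.74 %


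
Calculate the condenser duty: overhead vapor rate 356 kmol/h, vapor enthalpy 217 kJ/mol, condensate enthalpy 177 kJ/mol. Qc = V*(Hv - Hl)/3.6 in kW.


Qc = 356 * (217 - 177) / 3.6 = 356 * 40 / 3.6 = 3956

3956 kW


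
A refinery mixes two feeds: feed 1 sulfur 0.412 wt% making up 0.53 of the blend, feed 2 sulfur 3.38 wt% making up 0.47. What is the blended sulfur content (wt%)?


Linear sulfur blending: S_blend = x1*S1 + x2*S2
Contribution 1: 0.53 * 0.412 = 0.21836 wt%
Contribution 2: 0.47 * 3.38 = 1.5886 wt%
S_blend = 0.21836 + 1.5886 = 1.80696

1.80696 wt%


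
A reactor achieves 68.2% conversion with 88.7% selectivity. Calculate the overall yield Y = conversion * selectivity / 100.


Overall yield = conversion (%) * selectivity (%) / 100
Conversion = 68.2%, Selectivity = 88.7%
Y = 68.2 * 88.7 / 100
= 60.4934 %

60.4934 %


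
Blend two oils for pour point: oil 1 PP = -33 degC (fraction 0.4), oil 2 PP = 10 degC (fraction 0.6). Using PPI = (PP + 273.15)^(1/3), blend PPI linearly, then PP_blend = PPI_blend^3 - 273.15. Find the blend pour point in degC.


PPI_1 = (-33 + 273.15)^(1/3) = 6.215759
PPI_2 = (10 + 273.15)^(1/3) = 6.566574
PPI_blend = 0.4 * 6.215759 + 0.6 * 6.566574 = 6.426248
PP_blend = 6.426248^3 - 273.15 = 265.3826 - 273.15 = -7.77

-7.77 degC


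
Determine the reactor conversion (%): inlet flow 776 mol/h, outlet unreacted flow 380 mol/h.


X = (F_in - F_out) / F_in * 100
Moles reacted = 776 - 380 = 396
X = 396 / 776 * 100
= 0.5103 * 100
= 51.03 %

51.03 %


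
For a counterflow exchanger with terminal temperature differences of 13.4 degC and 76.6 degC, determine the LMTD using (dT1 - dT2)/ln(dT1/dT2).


LMTD = (dT1 - dT2) / ln(dT1/dT2)
= (13.4 - 76.6) / ln(13.4 / 76.6) = -63.2 / -1.74334 = 36.25

36.25 degC


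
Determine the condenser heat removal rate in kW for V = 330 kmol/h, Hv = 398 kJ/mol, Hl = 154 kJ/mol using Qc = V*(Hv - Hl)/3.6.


Qc = 330 * (398 - 154) / 3.6 = 330 * 244 / 3.6 = 22370

22370 kW


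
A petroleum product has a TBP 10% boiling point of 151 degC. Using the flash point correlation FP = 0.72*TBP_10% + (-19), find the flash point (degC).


FP = 0.72 * 151 + (-19) = 89.72

89.72 degC


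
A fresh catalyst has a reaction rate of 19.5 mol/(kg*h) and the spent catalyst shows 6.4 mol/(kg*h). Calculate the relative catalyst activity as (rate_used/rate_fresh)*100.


Activity (%) = (rate_used / rate_fresh) * 100
rate_used = 6.4, rate_fresh = 19.5
= (6.4 / 19.5) * 100
= 0.3282 * 100 = 32.82

32.82 %


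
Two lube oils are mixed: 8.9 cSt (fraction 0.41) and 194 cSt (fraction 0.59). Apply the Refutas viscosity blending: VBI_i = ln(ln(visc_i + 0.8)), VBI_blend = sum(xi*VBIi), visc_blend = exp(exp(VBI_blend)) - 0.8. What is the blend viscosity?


Refutas method: VBN_i = 14.534*ln(ln(visc_i + 0.8)) + 10.975, blended linearly by mass fraction; since VBN is linear in VBI_i = ln(ln(visc_i + 0.8)) and the fractions sum to 1, blend VBI directly: visc = exp(exp(VBI_blend)) - 0.8
VBI_1 = ln(ln(8.9 + 0.8)) = 0.820716
VBI_2 = ln(ln(194 + 0.8)) = 1.6624
VBI_blend = 0.41 * 0.820716 + 0.59 * 1.6624 = 1.31731
visc_blend = exp(exp(1.31731)) - 0.8 = 41.02

41.02 cSt


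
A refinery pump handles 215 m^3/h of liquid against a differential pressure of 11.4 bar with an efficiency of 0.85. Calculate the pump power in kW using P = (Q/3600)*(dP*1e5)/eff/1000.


Q = 215 / 3600 = 0.0597222 m^3/s
P = 0.0597222 * (11.4 * 1e5) / 0.85 / 1000 = 80.10

80.10 kW


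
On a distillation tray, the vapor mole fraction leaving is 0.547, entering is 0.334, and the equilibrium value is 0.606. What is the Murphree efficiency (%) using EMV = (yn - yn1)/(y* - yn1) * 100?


Murphree vapor efficiency: EMV = (y_n - y_(n-1)) / (y*_n - y_(n-1)) * 100
EMV = (0.547 - 0.334) / (0.606 - 0.334) * 100 = 0.213 / 0.272 * 100 = 78.31

78.31 %


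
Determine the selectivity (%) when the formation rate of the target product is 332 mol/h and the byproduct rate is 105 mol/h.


Selectivity = desired / (desired + undesired) * 100
Total products = 332 + 105 = 437 mol/h
S = 332 / 437 * 100
= 0.7597 * 100
= 75.97 %

75.97 %


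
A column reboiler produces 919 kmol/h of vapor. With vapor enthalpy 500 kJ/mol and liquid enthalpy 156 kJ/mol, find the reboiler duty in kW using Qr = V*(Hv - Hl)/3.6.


Qr = 919 * (500 - 156) / 3.6 = 919 * 344 / 3.6 = 87820

87820 kW


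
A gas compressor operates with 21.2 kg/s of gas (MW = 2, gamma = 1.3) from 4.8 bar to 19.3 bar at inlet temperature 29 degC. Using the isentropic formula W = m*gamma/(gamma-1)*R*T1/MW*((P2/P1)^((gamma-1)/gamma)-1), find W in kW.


Isentropic work: W = m*(gamma/(gamma-1))*(R*T1/MW)*((P2/P1)^((gamma-1)/gamma) - 1)
T1 = 29 + 273.15 = 302.15 K
Pressure ratio = 19.3 / 4.8 = 4.02083
Exponent = (1.3 - 1)/1.3 = 0.230769
(P2/P1)^exp - 1 = 4.02083^0.230769 - 1 = 0.37866
W = 21.2 * 1.3 / 0.3 * 8.314 * 302.15 / 2 * 0.37866 = 43690

43690 kW


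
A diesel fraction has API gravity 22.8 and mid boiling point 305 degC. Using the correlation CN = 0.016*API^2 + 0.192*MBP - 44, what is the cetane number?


CN = 0.016 * 22.8^2 + 0.192 * 305 - 44
CN = 8.31744 + 58.56 - 44 = 22.87744

22.87744


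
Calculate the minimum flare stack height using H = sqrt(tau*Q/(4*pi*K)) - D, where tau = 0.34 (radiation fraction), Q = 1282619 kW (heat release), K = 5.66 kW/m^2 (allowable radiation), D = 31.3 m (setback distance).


tau*Q/(4*pi*K) = 0.34 * 1282619 / (4 * pi * 5.66) = 6131.27
sqrt(6131.27) = 78.3024
H = 78.3024 - 31.3 = 47.00

47.00 m


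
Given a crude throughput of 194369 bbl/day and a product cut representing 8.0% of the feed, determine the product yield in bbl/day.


Crude throughput = 194369 bbl/day
Fraction yield = 8.0%
yield = throughput * fraction / 100
yield = 194369 * 8.0 / 100 = 15549.52

15549.52 bbl/day


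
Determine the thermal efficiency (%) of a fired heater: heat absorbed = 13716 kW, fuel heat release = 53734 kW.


Furnace efficiency = Q_absorbed / Q_fuel * 100
= 13716 / 53734 * 100 = 25.53

25.53 %


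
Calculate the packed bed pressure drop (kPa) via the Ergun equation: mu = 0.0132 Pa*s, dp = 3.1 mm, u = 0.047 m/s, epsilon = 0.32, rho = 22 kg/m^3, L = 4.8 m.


dp = 3.1 mm = 0.0031 m
Viscous term = 150*0.0132*0.047*(1-0.32)^2 / (0.0031^2*0.32^3) = 136649
Inertial term = 1.75*22*0.047^2*(1-0.32) / (0.0031*0.32^3) = 569.316
dP/L = 136649 + 569.316 = 137218 Pa/m
dP = 137218 * 4.8 / 1000 = 658.6 kPa

658.6 kPa


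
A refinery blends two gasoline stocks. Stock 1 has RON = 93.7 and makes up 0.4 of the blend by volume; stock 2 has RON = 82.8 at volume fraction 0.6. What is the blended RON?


Linear blending: RON_blend = sum(vi * RONi)
Contribution 1: 0.4 * 93.7 = 37.48
Contribution 2: 0.6 * 82.8 = 49.68
RON_blend = 37.48 + 49.68 = 87.16

87.16


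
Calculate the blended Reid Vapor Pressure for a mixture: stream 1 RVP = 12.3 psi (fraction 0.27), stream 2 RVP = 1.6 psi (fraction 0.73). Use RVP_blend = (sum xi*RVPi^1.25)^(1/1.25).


Chevron index: RVP_blend = (sum xi*RVPi^1.25)^(1/1.25)
RVP^1.25 terms: 0.27 * 12.3^1.25 + 0.73 * 1.6^1.25 = 7.53298
RVP_blend = 7.53298^(1/1.25) = 5.030

5.030 psi


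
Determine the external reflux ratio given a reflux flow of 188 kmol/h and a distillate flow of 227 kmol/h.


Reflux ratio definition: R = L / D (liquid returned / distillate withdrawn)
L = 188 kmol/h, D = 227 kmol/h
R = 188 / 227 = 0.8282

0.8282


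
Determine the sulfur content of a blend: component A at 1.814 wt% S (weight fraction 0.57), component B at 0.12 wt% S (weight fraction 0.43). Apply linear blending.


Linear sulfur blending: S_blend = x1*S1 + x2*S2
Contribution 1: 0.57 * 1.814 = 1.03398 wt%
Contribution 2: 0.43 * 0.12 = 0.0516 wt%
S_blend = 1.03398 + 0.0516 = 1.08558

1.08558 wt%


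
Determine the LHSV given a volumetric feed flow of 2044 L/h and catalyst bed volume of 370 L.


LHSV = volumetric feed rate / catalyst volume
= 2044 L/h / 370 L
= 5.524 h^-1

5.524 h^-1


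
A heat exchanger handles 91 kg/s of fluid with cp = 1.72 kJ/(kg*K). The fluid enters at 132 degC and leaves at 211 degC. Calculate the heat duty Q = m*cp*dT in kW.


Q = m_dot * cp * delta_T
delta_T = 211 - 132 = 79 K
Q = 91 * 1.72 * 79
= 156.52 * 79
= 12365.08 kW

12365.08 kW


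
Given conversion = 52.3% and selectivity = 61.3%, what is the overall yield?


Overall yield = conversion (%) * selectivity (%) / 100
Conversion = 52.3%, Selectivity = 61.3%
Y = 52.3 * 61.3 / 100
= 32.0599 %

32.0599 %


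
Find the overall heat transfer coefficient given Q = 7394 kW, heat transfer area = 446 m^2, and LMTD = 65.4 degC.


From Q = U*A*LMTD, U = Q / (A * LMTD)
U = 7394 / (446 * 65.4) = 7394 / 29168.4 = 0.2535

0.2535 kW/(m^2*K)


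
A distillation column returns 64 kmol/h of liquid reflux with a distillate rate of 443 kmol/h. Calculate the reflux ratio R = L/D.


Reflux ratio definition: R = L / D (liquid returned / distillate withdrawn)
L = 64 kmol/h, D = 443 kmol/h
R = 64 / 443 = 0.1445

0.1445


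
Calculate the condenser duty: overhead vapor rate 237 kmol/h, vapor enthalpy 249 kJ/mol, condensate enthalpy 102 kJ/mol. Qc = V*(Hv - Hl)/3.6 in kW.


Qc = 237 * (249 - 102) / 3.6 = 237 * 147 / 3.6 = 9678

9678 kW


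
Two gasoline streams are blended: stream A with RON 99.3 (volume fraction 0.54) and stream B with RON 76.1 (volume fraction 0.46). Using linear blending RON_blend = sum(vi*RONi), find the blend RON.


Linear blending: RON_blend = sum(vi * RONi)
Contribution 1: 0.54 * 99.3 = 53.622
Contribution 2: 0.46 * 76.1 = 35.006
RON_blend = 53.622 + 35.006 = 88.628

88.628


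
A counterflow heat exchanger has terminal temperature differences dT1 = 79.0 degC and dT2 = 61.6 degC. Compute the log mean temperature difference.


LMTD = (dT1 - dT2) / ln(dT1/dT2)
= (79.0 - 61.6) / ln(79.0 / 61.6) = 17.4 / 0.248786 = 69.94

69.94 degC


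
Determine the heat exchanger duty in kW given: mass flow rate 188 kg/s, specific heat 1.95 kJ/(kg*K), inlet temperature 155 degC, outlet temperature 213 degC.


Q = m_dot * cp * delta_T
delta_T = 213 - 155 = 58 K
Q = 188 * 1.95 * 58
= 366.6 * 58
= 21262.8 kW

21262.8 kW


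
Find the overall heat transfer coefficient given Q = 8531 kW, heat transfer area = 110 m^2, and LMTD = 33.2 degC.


From Q = U*A*LMTD, U = Q / (A * LMTD)
U = 8531 / (110 * 33.2) = 8531 / 3652 = 2.336

2.336 kW/(m^2*K)


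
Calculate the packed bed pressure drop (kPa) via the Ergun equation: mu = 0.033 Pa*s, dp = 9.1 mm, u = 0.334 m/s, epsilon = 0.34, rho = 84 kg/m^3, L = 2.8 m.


dp = 9.1 mm = 0.0091 m
Viscous term = 150*0.033*0.334*(1-0.34)^2 / (0.0091^2*0.34^3) = 221269
Inertial term = 1.75*84*0.334^2*(1-0.34) / (0.0091*0.34^3) = 30260.5
dP/L = 221269 + 30260.5 = 251530 Pa/m
dP = 251530 * 2.8 / 1000 = 704.3 kPa

704.3 kPa


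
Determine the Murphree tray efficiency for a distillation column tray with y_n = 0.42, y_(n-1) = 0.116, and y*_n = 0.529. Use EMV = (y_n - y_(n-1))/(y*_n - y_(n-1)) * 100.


Murphree vapor efficiency: EMV = (y_n - y_(n-1)) / (y*_n - y_(n-1)) * 100
EMV = (0.42 - 0.116) / (0.529 - 0.116) * 100 = 0.304 / 0.413 * 100 = 73.61

73.61 %


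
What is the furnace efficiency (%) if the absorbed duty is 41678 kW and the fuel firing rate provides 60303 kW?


Furnace efficiency = Q_absorbed / Q_fuel * 100
= 41678 / 60303 * 100 = 69.11

69.11 %


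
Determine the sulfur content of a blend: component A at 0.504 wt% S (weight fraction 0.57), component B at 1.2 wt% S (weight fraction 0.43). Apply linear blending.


Linear sulfur blending: S_blend = x1*S1 + x2*S2
Contribution 1: 0.57 * 0.504 = 0.28728 wt%
Contribution 2: 0.43 * 1.2 = 0.516 wt%
S_blend = 0.28728 + 0.516 = 0.80328

0.80328 wt%


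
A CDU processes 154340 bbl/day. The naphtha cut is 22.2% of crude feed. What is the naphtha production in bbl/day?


Crude throughput = 154340 bbl/day
Fraction yield = 22.2%
yield = throughput * fraction / 100
yield = 154340 * 22.2 / 100 = 34263.48

34263.48 bbl/day


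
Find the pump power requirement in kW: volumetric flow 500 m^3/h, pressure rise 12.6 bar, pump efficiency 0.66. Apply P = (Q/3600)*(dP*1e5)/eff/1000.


Q = 500 / 3600 = 0.138889 m^3/s
P = 0.138889 * (12.6 * 1e5) / 0.66 / 1000 = 265.2

265.2 kW


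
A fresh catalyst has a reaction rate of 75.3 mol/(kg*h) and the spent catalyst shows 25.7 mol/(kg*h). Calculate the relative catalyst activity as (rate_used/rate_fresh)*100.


Activity (%) = (rate_used / rate_fresh) * 100
rate_used = 25.7, rate_fresh = 75.3
= (25.7 / 75.3) * 100
= 0.3413 * 100 = 34.13

34.13 %


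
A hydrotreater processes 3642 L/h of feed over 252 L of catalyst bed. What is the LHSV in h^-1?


LHSV = volumetric feed rate / catalyst volume
= 3642 L/h / 252 L
= 14.45 h^-1

14.45 h^-1


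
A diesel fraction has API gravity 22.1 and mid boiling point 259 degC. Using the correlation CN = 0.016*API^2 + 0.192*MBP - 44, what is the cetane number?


CN = 0.016 * 22.1^2 + 0.192 * 259 - 44
CN = 7.81456 + 49.728 - 44 = 13.54256

13.54256


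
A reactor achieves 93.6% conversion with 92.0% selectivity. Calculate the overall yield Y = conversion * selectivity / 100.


Overall yield = conversion (%) * selectivity (%) / 100
Conversion = 93.6%, Selectivity = 92.0%
Y = 93.6 * 92.0 / 100
= 86.112 %

86.112 %


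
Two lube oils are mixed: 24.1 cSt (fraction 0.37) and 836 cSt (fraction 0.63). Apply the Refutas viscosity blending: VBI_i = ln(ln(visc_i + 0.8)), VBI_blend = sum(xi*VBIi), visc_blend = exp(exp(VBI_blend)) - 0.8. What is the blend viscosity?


Refutas method: VBN_i = 14.534*ln(ln(visc_i + 0.8)) + 10.975, blended linearly by mass fraction; since VBN is linear in VBI_i = ln(ln(visc_i + 0.8)) and the fractions sum to 1, blend VBI directly: visc = exp(exp(VBI_blend)) - 0.8
VBI_1 = ln(ln(24.1 + 0.8)) = 1.16779
VBI_2 = ln(ln(836 + 0.8)) = 1.90651
VBI_blend = 0.37 * 1.16779 + 0.63 * 1.90651 = 1.63318
visc_blend = exp(exp(1.63318)) - 0.8 = 166.6

166.6 cSt


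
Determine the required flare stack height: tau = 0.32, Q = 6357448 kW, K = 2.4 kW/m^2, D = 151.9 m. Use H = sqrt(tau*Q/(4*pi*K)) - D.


tau*Q/(4*pi*K) = 0.32 * 6357448 / (4 * pi * 2.4) = 67454.6
sqrt(67454.6) = 259.72
H = 259.72 - 151.9 = 107.8

107.8 m


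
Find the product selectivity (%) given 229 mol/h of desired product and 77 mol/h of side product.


Selectivity = desired / (desired + undesired) * 100
Total products = 229 + 77 = 306 mol/h
S = 229 / 306 * 100
= 0.7484 * 100
= 74.84 %

74.84 %


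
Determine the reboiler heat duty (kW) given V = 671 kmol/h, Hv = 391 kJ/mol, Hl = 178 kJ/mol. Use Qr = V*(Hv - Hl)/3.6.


Qr = 671 * (391 - 178) / 3.6 = 671 * 213 / 3.6 = 39700

39700 kW


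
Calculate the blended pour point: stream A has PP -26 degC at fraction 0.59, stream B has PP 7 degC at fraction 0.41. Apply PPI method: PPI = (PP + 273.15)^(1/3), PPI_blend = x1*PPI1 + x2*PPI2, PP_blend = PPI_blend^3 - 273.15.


PPI_1 = (-26 + 273.15)^(1/3) = 6.275575
PPI_2 = (7 + 273.15)^(1/3) = 6.543301
PPI_blend = 0.59 * 6.275575 + 0.41 * 6.543301 = 6.385343
PP_blend = 6.385343^3 - 273.15 = 260.3471 - 273.15 = -12.8

-12.8 degC


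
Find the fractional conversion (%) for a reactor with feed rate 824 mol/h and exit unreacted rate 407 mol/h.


X = (F_in - F_out) / F_in * 100
Moles reacted = 824 - 407 = 417
X = 417 / 824 * 100
= 0.5061 * 100
= 50.61 %

50.61 %


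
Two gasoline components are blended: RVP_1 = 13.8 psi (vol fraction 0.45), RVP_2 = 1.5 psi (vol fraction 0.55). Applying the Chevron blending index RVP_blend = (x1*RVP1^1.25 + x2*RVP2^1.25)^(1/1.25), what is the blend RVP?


Chevron index: RVP_blend = (sum xi*RVPi^1.25)^(1/1.25)
RVP^1.25 terms: 0.45 * 13.8^1.25 + 0.55 * 1.5^1.25 = 12.8821
RVP_blend = 12.8821^(1/1.25) = 7.727

7.727 psi


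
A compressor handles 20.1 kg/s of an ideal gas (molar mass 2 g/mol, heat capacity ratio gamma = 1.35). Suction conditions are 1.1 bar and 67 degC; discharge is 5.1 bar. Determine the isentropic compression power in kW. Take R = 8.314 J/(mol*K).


Isentropic work: W = m*(gamma/(gamma-1))*(R*T1/MW)*((P2/P1)^((gamma-1)/gamma) - 1)
T1 = 67 + 273.15 = 340.15 K
Pressure ratio = 5.1 / 1.1 = 4.63636
Exponent = (1.35 - 1)/1.35 = 0.259259
(P2/P1)^exp - 1 = 4.63636^0.259259 - 1 = 0.488375
W = 20.1 * 1.35 / 0.35 * 8.314 * 340.15 / 2 * 0.488375 = 53540

53540 kW


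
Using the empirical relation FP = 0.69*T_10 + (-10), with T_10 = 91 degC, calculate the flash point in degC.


FP = 0.69 * 91 + (-10) = 52.79

52.79 degC


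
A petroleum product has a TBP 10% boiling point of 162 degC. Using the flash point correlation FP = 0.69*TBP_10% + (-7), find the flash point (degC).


FP = 0.69 * 162 + (-7) = 104.78

104.78 degC


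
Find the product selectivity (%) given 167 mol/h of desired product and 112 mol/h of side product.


Selectivity = desired / (desired + undesired) * 100
Total products = 167 + 112 = 279 mol/h
S = 167 / 279 * 100
= 0.5986 * 100
= 59.86 %

59.86 %


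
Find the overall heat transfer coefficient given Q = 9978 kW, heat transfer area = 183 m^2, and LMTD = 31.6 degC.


From Q = U*A*LMTD, U = Q / (A * LMTD)
U = 9978 / (183 * 31.6) = 9978 / 5782.8 = 1.725

1.725 kW/(m^2*K)


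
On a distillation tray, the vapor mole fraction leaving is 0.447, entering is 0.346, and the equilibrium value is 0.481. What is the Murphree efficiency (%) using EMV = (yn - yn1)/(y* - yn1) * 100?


Murphree vapor efficiency: EMV = (y_n - y_(n-1)) / (y*_n - y_(n-1)) * 100
EMV = (0.447 - 0.346) / (0.481 - 0.346) * 100 = 0.101 / 0.135 * 100 = 74.81

74.81 %


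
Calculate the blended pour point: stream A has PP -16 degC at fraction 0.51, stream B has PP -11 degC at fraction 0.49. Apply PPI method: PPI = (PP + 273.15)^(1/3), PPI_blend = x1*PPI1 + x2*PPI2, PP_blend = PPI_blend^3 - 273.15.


PPI_1 = (-16 + 273.15)^(1/3) = 6.359098
PPI_2 = (-11 + 273.15)^(1/3) = 6.400049
PPI_blend = 0.51 * 6.359098 + 0.49 * 6.400049 = 6.379164
PP_blend = 6.379164^3 - 273.15 = 259.592 - 273.15 = -13.56

-13.56 degC


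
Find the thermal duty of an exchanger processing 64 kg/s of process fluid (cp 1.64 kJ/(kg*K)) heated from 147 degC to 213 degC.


Q = m_dot * cp * delta_T
delta_T = 213 - 147 = 66 K
Q = 64 * 1.64 * 66
= 104.96 * 66
= 6927.36 kW

6927.36 kW


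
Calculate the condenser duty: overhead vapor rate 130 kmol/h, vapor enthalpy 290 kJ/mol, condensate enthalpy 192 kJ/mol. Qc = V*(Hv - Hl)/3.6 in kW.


Qc = 130 * (290 - 192) / 3.6 = 130 * 98 / 3.6 = 3539

3539 kW


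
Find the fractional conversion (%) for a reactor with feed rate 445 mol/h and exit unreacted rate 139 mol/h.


X = (F_in - F_out) / F_in * 100
Moles reacted = 445 - 139 = 306
X = 306 / 445 * 100
= 0.6876 * 100
= 68.76 %

68.76 %


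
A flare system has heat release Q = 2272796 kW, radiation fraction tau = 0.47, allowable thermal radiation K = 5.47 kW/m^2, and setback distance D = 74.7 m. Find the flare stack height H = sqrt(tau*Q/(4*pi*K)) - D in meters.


tau*Q/(4*pi*K) = 0.47 * 2272796 / (4 * pi * 5.47) = 15540.4
sqrt(15540.4) = 124.661
H = 124.661 - 74.7 = 49.96

49.96 m


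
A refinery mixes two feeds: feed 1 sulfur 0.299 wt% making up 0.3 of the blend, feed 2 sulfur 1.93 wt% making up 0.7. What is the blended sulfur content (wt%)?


Linear sulfur blending: S_blend = x1*S1 + x2*S2
Contribution 1: 0.3 * 0.299 = 0.0897 wt%
Contribution 2: 0.7 * 1.93 = 1.351 wt%
S_blend = 0.0897 + 1.351 = 1.4407

1.4407 wt%


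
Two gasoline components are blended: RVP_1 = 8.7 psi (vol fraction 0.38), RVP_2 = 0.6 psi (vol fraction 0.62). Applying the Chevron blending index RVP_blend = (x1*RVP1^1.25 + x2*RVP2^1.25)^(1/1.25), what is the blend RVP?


Chevron index: RVP_blend = (sum xi*RVPi^1.25)^(1/1.25)
RVP^1.25 terms: 0.38 * 8.7^1.25 + 0.62 * 0.6^1.25 = 6.00524
RVP_blend = 6.00524^(1/1.25) = 4.196

4.196 psi


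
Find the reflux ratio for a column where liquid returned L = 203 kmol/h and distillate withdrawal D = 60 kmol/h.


Reflux ratio definition: R = L / D (liquid returned / distillate withdrawn)
L = 203 kmol/h, D = 60 kmol/h
R = 203 / 60 = 3.383

3.383


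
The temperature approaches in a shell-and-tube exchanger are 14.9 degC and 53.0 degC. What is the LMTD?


LMTD = (dT1 - dT2) / ln(dT1/dT2)
= (14.9 - 53.0) / ln(14.9 / 53.0) = -38.1 / -1.26893 = 30.03

30.03 degC


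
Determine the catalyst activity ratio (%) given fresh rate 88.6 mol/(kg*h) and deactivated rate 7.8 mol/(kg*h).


Activity (%) = (rate_used / rate_fresh) * 100
rate_used = 7.8, rate_fresh = 88.6
= (7.8 / 88.6) * 100
= 0.08804 * 100 = 8.804

8.804 %


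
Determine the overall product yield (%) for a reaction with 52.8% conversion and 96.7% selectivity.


Overall yield = conversion (%) * selectivity (%) / 100
Conversion = 52.8%, Selectivity = 96.7%
Y = 52.8 * 96.7 / 100
= 51.0576 %

51.0576 %


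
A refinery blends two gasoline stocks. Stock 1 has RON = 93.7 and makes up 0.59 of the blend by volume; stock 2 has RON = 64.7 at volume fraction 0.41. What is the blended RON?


Linear blending: RON_blend = sum(vi * RONi)
Contribution 1: 0.59 * 93.7 = 55.283
Contribution 2: 0.41 * 64.7 = 26.527
RON_blend = 55.283 + 26.527 = 81.81

81.81


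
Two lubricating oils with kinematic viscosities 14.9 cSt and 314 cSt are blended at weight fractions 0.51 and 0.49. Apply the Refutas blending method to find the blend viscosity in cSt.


Refutas method: VBN_i = 14.534*ln(ln(visc_i + 0.8)) + 10.975, blended linearly by mass fraction; since VBN is linear in VBI_i = ln(ln(visc_i + 0.8)) and the fractions sum to 1, blend VBI directly: visc = exp(exp(VBI_blend)) - 0.8
VBI_1 = ln(ln(14.9 + 0.8)) = 1.01293
VBI_2 = ln(ln(314 + 0.8)) = 1.74954
VBI_blend = 0.51 * 1.01293 + 0.49 * 1.74954 = 1.37387
visc_blend = exp(exp(1.37387)) - 0.8 = 51.17

51.17 cSt


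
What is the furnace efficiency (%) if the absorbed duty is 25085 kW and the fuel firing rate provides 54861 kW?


Furnace efficiency = Q_absorbed / Q_fuel * 100
= 25085 / 54861 * 100 = 45.72

45.72 %


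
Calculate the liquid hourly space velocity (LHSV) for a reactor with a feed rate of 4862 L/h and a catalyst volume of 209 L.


LHSV = volumetric feed rate / catalyst volume
= 4862 L/h / 209 L
= 23.26 h^-1

23.26 h^-1


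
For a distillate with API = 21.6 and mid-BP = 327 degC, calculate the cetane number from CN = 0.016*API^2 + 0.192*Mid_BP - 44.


CN = 0.016 * 21.6^2 + 0.192 * 327 - 44
CN = 7.46496 + 62.784 - 44 = 26.24896

26.24896


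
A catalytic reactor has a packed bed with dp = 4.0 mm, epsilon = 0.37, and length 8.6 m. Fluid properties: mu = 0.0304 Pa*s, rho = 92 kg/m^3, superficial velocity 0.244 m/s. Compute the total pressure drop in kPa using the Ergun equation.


dp = 4.0 mm = 0.004 m
Viscous term = 150*0.0304*0.244*(1-0.37)^2 / (0.004^2*0.37^3) = 544892
Inertial term = 1.75*92*0.244^2*(1-0.37) / (0.004*0.37^3) = 29804.4
dP/L = 544892 + 29804.4 = 574696 Pa/m
dP = 574696 * 8.6 / 1000 = 4942 kPa

4942 kPa


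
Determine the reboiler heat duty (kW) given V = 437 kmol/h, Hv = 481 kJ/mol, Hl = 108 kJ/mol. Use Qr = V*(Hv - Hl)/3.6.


Qr = 437 * (481 - 108) / 3.6 = 437 * 373 / 3.6 = 45280

45280 kW


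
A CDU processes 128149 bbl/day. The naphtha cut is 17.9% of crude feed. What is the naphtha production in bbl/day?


Crude throughput = 128149 bbl/day
Fraction yield = 17.9%
yield = throughput * fraction / 100
yield = 128149 * 17.9 / 100 = 22938.671

22938.671 bbl/day


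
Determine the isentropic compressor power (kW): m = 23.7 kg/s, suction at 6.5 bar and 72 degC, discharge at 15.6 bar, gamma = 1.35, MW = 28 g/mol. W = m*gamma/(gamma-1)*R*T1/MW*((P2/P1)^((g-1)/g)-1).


Isentropic work: W = m*(gamma/(gamma-1))*(R*T1/MW)*((P2/P1)^((gamma-1)/gamma) - 1)
T1 = 72 + 273.15 = 345.15 K
Pressure ratio = 15.6 / 6.5 = 2.4
Exponent = (1.35 - 1)/1.35 = 0.259259
(P2/P1)^exp - 1 = 2.4^0.259259 - 1 = 0.254796
W = 23.7 * 1.35 / 0.35 * 8.314 * 345.15 / 28 * 0.254796 = 2387

2387 kW


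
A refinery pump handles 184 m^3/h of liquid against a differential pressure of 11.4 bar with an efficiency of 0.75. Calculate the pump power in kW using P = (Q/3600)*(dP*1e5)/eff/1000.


Q = 184 / 3600 = 0.0511111 m^3/s
P = 0.0511111 * (11.4 * 1e5) / 0.75 / 1000 = 77.69

77.69 kW


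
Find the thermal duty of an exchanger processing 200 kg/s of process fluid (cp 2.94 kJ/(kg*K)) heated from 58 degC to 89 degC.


Q = m_dot * cp * delta_T
delta_T = 89 - 58 = 31 K
Q = 200 * 2.94 * 31
= 588 * 31
= 18228 kW

18228 kW


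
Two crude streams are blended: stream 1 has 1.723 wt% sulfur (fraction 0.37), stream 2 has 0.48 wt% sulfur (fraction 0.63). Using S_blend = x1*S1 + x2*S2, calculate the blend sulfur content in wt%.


Linear sulfur blending: S_blend = x1*S1 + x2*S2
Contribution 1: 0.37 * 1.723 = 0.63751 wt%
Contribution 2: 0.63 * 0.48 = 0.3024 wt%
S_blend = 0.63751 + 0.3024 = 0.93991

0.93991 wt%


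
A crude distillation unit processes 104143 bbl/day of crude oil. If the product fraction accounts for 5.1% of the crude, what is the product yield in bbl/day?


Crude throughput = 104143 bbl/day
Fraction yield = 5.1%
yield = throughput * fraction / 100
yield = 104143 * 5.1 / 100 = 5311.293

5311.293 bbl/day


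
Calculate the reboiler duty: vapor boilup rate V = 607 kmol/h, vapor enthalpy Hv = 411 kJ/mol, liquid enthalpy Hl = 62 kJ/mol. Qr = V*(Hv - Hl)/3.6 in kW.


Qr = 607 * (411 - 62) / 3.6 = 607 * 349 / 3.6 = 58850

58850 kW


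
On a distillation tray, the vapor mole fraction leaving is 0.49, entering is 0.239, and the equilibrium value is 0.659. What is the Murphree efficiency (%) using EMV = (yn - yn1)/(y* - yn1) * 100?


Murphree vapor efficiency: EMV = (y_n - y_(n-1)) / (y*_n - y_(n-1)) * 100
EMV = (0.49 - 0.239) / (0.659 - 0.239) * 100 = 0.251 / 0.42 * 100 = 59.76

59.76 %


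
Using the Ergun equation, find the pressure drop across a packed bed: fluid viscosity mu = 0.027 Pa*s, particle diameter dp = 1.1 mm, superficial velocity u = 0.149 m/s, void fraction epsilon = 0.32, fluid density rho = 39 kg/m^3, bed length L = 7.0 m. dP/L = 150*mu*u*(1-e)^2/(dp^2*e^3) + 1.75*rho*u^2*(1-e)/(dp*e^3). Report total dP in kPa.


dp = 1.1 mm = 0.0011 m
Viscous term = 150*0.027*0.149*(1-0.32)^2 / (0.0011^2*0.32^3) = 7037590
Inertial term = 1.75*39*0.149^2*(1-0.32) / (0.0011*0.32^3) = 28585.2
dP/L = 7037590 + 28585.2 = 7066180 Pa/m
dP = 7066180 * 7.0 / 1000 = 49460 kPa

49460 kPa


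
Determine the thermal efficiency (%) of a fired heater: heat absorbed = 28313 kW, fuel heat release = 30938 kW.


Furnace efficiency = Q_absorbed / Q_fuel * 100
= 28313 / 30938 * 100 = 91.52

91.52 %


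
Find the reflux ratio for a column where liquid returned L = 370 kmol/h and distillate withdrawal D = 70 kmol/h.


Reflux ratio definition: R = L / D (liquid returned / distillate withdrawn)
L = 370 kmol/h, D = 70 kmol/h
R = 370 / 70 = 5.286

5.286


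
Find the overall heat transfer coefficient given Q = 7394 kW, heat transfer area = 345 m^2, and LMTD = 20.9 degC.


From Q = U*A*LMTD, U = Q / (A * LMTD)
U = 7394 / (345 * 20.9) = 7394 / 7210.5 = 1.025

1.025 kW/(m^2*K)


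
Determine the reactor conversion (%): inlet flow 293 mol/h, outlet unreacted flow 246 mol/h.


X = (F_in - F_out) / F_in * 100
Moles reacted = 293 - 246 = 47
X = 47 / 293 * 100
= 0.1604 * 100
= 16.04 %

16.04 %


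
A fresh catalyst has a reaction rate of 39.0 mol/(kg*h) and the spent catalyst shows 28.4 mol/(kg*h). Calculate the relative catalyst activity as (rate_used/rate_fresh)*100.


Activity (%) = (rate_used / rate_fresh) * 100
rate_used = 28.4, rate_fresh = 39.0
= (28.4 / 39.0) * 100
= 0.7282 * 100 = 72.82

72.82 %


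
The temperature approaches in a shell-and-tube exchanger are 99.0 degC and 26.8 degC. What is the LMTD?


LMTD = (dT1 - dT2) / ln(dT1/dT2)
= (99.0 - 26.8) / ln(99.0 / 26.8) = 72.2 / 1.30672 = 55.25

55.25 degC


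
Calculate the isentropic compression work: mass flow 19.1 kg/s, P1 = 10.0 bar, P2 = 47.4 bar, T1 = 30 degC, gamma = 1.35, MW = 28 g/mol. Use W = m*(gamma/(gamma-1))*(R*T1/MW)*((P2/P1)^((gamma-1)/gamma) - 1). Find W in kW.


Isentropic work: W = m*(gamma/(gamma-1))*(R*T1/MW)*((P2/P1)^((gamma-1)/gamma) - 1)
T1 = 30 + 273.15 = 303.15 K
Pressure ratio = 47.4 / 10.0 = 4.74
Exponent = (1.35 - 1)/1.35 = 0.259259
(P2/P1)^exp - 1 = 4.74^0.259259 - 1 = 0.49693
W = 19.1 * 1.35 / 0.35 * 8.314 * 303.15 / 28 * 0.49693 = 3295

3295 kW


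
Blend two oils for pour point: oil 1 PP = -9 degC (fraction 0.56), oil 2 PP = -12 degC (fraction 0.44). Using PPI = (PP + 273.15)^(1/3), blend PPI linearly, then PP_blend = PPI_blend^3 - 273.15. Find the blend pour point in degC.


PPI_1 = (-9 + 273.15)^(1/3) = 6.416283
PPI_2 = (-12 + 273.15)^(1/3) = 6.391901
PPI_blend = 0.56 * 6.416283 + 0.44 * 6.391901 = 6.405555
PP_blend = 6.405555^3 - 273.15 = 262.8272 - 273.15 = -10.32

-10.32 degC


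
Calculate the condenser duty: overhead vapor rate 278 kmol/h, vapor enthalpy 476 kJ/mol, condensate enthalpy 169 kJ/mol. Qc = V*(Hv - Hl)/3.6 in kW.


Qc = 278 * (476 - 169) / 3.6 = 278 * 307 / 3.6 = 23710

23710 kW


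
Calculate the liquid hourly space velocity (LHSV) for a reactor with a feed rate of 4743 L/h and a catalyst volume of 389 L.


LHSV = volumetric feed rate / catalyst volume
= 4743 L/h / 389 L
= 12.19 h^-1

12.19 h^-1


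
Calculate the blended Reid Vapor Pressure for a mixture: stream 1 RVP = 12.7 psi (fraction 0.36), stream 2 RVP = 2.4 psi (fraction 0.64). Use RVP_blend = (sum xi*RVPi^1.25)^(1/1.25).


Chevron index: RVP_blend = (sum xi*RVPi^1.25)^(1/1.25)
RVP^1.25 terms: 0.36 * 12.7^1.25 + 0.64 * 2.4^1.25 = 10.5427
RVP_blend = 10.5427^(1/1.25) = 6.582

6.582 psi


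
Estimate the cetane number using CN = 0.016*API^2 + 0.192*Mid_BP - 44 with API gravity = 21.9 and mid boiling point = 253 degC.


CN = 0.016 * 21.9^2 + 0.192 * 253 - 44
CN = 7.67376 + 48.576 - 44 = 12.24976

12.24976


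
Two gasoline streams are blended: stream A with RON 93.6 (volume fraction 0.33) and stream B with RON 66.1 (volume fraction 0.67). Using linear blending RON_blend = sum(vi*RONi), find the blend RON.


Linear blending: RON_blend = sum(vi * RONi)
Contribution 1: 0.33 * 93.6 = 30.888
Contribution 2: 0.67 * 66.1 = 44.287
RON_blend = 30.888 + 44.287 = 75.175

75.175


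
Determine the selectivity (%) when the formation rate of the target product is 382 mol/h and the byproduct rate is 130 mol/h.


Selectivity = desired / (desired + undesired) * 100
Total products = 382 + 130 = 512 mol/h
S = 382 / 512 * 100
= 0.7461 * 100
= 74.61 %

74.61 %


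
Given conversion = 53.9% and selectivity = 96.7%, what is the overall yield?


Overall yield = conversion (%) * selectivity (%) / 100
Conversion = 53.9%, Selectivity = 96.7%
Y = 53.9 * 96.7 / 100
= 52.1213 %

52.1213 %


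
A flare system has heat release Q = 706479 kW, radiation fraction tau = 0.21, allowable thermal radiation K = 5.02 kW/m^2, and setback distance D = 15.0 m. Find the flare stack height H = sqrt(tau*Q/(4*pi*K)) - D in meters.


tau*Q/(4*pi*K) = 0.21 * 706479 / (4 * pi * 5.02) = 2351.82
sqrt(2351.82) = 48.4956
H = 48.4956 - 15.0 = 33.50

33.50 m


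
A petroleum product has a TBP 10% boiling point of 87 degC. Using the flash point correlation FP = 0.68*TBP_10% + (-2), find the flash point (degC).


FP = 0.68 * 87 + (-2) = 57.16

57.16 degC


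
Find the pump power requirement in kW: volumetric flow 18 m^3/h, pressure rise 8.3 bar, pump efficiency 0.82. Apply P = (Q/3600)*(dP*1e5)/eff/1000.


Q = 18 / 3600 = 0.005 m^3/s
P = 0.005 * (8.3 * 1e5) / 0.82 / 1000 = 5.061

5.061 kW


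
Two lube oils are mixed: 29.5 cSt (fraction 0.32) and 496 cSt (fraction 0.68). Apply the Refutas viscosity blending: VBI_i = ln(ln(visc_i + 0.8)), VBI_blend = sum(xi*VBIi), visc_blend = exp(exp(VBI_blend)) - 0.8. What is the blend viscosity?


Refutas method: VBN_i = 14.534*ln(ln(visc_i + 0.8)) + 10.975, blended linearly by mass fraction; since VBN is linear in VBI_i = ln(ln(visc_i + 0.8)) and the fractions sum to 1, blend VBI directly: visc = exp(exp(VBI_blend)) - 0.8
VBI_1 = ln(ln(29.5 + 0.8)) = 1.22705
VBI_2 = ln(ln(496 + 0.8)) = 1.82587
VBI_blend = 0.32 * 1.22705 + 0.68 * 1.82587 = 1.63425
visc_blend = exp(exp(1.63425)) - 0.8 = 167.5

167.5 cSt


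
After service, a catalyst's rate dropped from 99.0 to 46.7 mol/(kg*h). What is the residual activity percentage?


Activity (%) = (rate_used / rate_fresh) * 100
rate_used = 46.7, rate_fresh = 99.0
= (46.7 / 99.0) * 100
= 0.4717 * 100 = 47.17

47.17 %


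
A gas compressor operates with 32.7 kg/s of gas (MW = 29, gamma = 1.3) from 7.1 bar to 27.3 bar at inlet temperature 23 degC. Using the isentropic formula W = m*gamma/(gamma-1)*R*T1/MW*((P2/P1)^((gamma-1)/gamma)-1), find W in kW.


Isentropic work: W = m*(gamma/(gamma-1))*(R*T1/MW)*((P2/P1)^((gamma-1)/gamma) - 1)
T1 = 23 + 273.15 = 296.15 K
Pressure ratio = 27.3 / 7.1 = 3.84507
Exponent = (1.3 - 1)/1.3 = 0.230769
(P2/P1)^exp - 1 = 3.84507^0.230769 - 1 = 0.364513
W = 32.7 * 1.3 / 0.3 * 8.314 * 296.15 / 29 * 0.364513 = 4385

4385 kW


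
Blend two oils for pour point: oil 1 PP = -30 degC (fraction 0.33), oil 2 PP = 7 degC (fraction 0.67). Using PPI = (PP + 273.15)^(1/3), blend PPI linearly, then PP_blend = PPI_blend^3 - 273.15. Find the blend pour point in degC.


PPI_1 = (-30 + 273.15)^(1/3) = 6.241535
PPI_2 = (7 + 273.15)^(1/3) = 6.543301
PPI_blend = 0.33 * 6.241535 + 0.67 * 6.543301 = 6.443718
PP_blend = 6.443718^3 - 273.15 = 267.5528 - 273.15 = -5.6

-5.6 degC


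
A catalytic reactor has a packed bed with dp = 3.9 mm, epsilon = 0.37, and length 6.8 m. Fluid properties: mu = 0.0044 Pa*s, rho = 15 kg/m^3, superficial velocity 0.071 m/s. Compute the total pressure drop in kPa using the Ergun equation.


dp = 3.9 mm = 0.0039 m
Viscous term = 150*0.0044*0.071*(1-0.37)^2 / (0.0039^2*0.37^3) = 24140.7
Inertial term = 1.75*15*0.071^2*(1-0.37) / (0.0039*0.37^3) = 422.004
dP/L = 24140.7 + 422.004 = 24562.7 Pa/m
dP = 24562.7 * 6.8 / 1000 = 167.0 kPa

167.0 kPa


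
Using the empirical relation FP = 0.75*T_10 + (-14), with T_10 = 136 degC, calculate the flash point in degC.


FP = 0.75 * 136 + (-14) = 88

88 degC


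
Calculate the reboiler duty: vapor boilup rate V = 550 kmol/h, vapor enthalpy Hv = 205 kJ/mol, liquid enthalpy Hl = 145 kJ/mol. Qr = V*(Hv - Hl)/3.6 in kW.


Qr = 550 * (205 - 145) / 3.6 = 550 * 60 / 3.6 = 9167

9167 kW


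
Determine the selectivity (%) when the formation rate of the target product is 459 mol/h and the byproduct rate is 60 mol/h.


Selectivity = desired / (desired + undesired) * 100
Total products = 459 + 60 = 519 mol/h
S = 459 / 519 * 100
= 0.8844 * 100
= 88.44 %

88.44 %


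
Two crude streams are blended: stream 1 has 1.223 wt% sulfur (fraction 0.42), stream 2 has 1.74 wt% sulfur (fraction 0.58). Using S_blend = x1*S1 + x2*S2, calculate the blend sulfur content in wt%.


Linear sulfur blending: S_blend = x1*S1 + x2*S2
Contribution 1: 0.42 * 1.223 = 0.51366 wt%
Contribution 2: 0.58 * 1.74 = 1.0092 wt%
S_blend = 0.51366 + 1.0092 = 1.52286

1.52286 wt%
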